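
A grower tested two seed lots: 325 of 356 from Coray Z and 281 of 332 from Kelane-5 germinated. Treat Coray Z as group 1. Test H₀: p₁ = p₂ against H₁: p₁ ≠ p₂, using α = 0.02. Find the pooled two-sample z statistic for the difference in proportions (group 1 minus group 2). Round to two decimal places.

p̂₁ = 325/356 ≈ 0.9129, p̂₂ = 281/332 ≈ 0.8464.
Pooled p̂ = (325+281)/(356+332) = 606/688 = 0.8808.
SE = √(0.104981 × 0.00582104) = 0.0247.
z = (0.9129 − 0.8464)/0.0247 = 0.0665/0.0247 = 2.69.
Two-sided p-value ≈ 2·Φ(−2.692) = 0.0071. With α = 0.02, reject H₀.

z = 2.69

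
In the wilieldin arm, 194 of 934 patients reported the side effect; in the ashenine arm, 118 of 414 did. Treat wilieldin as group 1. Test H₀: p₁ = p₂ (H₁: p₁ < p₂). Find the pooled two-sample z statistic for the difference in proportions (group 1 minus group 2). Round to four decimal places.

p̂₁ = 194/934 ≈ 0.207709, p̂₂ = 118/414 ≈ 0.285024.
Pooled p̂ = (194+118)/(934+414) = 312/1348 = 0.231454.
SE = √(0.177883 × 0.00348612) = 0.024902.
z = (0.207709 − 0.285024)/0.024902 = -0.077315/0.024902 = -3.1048.

z = -3.1048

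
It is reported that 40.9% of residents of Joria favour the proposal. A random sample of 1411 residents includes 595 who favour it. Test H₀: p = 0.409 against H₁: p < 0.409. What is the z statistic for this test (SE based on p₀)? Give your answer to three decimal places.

z = 0.969

p̂ = 595/1411 = 0.42169.
Under H₀, SE = √(0.409·0.591/1411) = √(0.00017131) = 0.01309.
z = (0.42169 − 0.409)/0.01309 = 0.01269/0.01309 = 0.969.
p-value = P(Z < 0.969) ≈ 0.8338.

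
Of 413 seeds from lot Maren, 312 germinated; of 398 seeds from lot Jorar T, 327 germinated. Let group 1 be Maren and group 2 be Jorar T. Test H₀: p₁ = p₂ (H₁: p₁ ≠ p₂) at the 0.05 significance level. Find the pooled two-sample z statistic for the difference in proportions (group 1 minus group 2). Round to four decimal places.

p̂₁ = 312/413 ≈ 0.755448, p̂₂ = 327/398 ≈ 0.821608.
Pooled p̂ = (312+327)/(413+398) = 639/811 = 0.787916.
SE = √(p̂(1−p̂)(1/n₁+1/n₂)) = √(0.787916·0.212084·0.00493387) = √(0.000824471) = 0.028714.
z = (0.755448 − 0.821608)/0.028714 = -0.066160/0.028714 = -2.3041.
p-value = 2·P(Z > 2.304) ≈ 0.0212, so at α = 0.05 we reject H₀.

z = -2.3041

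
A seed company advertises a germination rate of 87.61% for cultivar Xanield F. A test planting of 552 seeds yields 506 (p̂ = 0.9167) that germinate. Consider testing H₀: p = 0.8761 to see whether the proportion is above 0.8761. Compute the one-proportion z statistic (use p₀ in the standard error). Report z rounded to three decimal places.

p̂ = 506/552 = 0.916667.
SE = √(p₀(1−p₀)/n) = √(0.10855/552) = 0.014023.
z = (0.916667 − 0.8761)/0.014023 = 0.040567/0.014023 = 2.893.

z = 2.893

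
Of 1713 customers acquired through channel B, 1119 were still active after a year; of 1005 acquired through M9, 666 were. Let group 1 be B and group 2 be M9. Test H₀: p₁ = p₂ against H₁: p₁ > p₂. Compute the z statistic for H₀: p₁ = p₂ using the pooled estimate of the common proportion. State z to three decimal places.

z = -0.501

p̂₁ = 1119/1713 ≈ 0.65324, p̂₂ = 666/1005 ≈ 0.66269.
Pooled p̂ = (1119+666)/(1713+1005) = 1785/2718 = 0.65673.
SE = √(0.225435 × 0.0015788) = 0.01887.
z = (0.65324 − 0.66269)/0.01887 = -0.00945/0.01887 = -0.501.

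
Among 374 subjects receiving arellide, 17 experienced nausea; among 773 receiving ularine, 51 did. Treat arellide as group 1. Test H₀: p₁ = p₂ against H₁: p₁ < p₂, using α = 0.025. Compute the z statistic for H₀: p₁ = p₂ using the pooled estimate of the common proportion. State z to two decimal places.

z = -1.38

p̂₁ = 17/374 ≈ 0.0455, p̂₂ = 51/773 ≈ 0.0660.
Pooled p̂ = (17+51)/(374+773) = 68/1147 = 0.0593.
SE = √(p̂(1−p̂)(1/n₁+1/n₂)) = √(0.0593·0.9407·0.00396746) = √(0.000221267) = 0.0149.
z = (0.0455 − 0.0660)/0.0149 = -0.0205/0.0149 = -1.38.
p-value = P(Z < -1.380) ≈ 0.0838. With α = 0.025, fail to reject H₀.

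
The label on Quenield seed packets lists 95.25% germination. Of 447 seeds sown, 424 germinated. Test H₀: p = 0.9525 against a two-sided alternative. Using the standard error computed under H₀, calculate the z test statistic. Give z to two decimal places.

p̂ = 424/447 = 0.94855.
Under H₀, SE = √(0.9525·0.0475/447) = √(0.000101216) = 0.01006.
z = (0.94855 − 0.9525)/0.01006 = -0.00395/0.01006 = -0.39.

z = -0.39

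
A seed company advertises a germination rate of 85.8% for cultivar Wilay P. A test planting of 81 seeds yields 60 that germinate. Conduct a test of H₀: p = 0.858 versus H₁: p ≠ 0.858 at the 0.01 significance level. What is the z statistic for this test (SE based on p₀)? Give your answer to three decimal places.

z = -3.023

p̂ = 60/81 = 0.740741.
Standard error under H₀: √(0.858×0.142/81) = 0.038783.
z = (0.740741 − 0.858)/0.038783 = -0.117259/0.038783 = -3.023.
p-value = 2·P(Z > 3.023) ≈ 0.0025, so at α = 0.01 we reject H₀.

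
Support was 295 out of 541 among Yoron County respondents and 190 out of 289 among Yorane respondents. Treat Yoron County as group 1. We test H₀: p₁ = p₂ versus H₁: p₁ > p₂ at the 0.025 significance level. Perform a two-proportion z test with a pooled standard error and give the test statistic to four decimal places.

p̂₁ = 295/541 = 0.545287, p̂₂ = 190/289 = 0.657439.
Pooled p̂ = (295+190)/(541+289) = 485/830 = 0.584337.
SE = √(0.242887 × 0.00530864) = 0.035908.
z = (0.545287 − 0.657439)/0.035908 = -0.112152/0.035908 = -3.1233.
p-value = P(Z > -3.123) ≈ 0.9991. With α = 0.025, fail to reject H₀.

z = -3.1233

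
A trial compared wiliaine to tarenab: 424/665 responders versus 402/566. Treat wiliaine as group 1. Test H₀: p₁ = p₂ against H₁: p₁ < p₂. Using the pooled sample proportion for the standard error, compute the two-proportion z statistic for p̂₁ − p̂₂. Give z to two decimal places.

z = -2.70

p̂₁ = 424/665 = 0.6376, p̂₂ = 402/566 = 0.7102.
Pooled p̂ = (424+402)/(665+566) = 826/1231 = 0.6710.
SE = √(p̂(1−p̂)(1/n₁+1/n₂)) = √(0.6710·0.3290·0.00327054) = √(0.000722003) = 0.0269.
z = (0.6376 − 0.7102)/0.0269 = -0.0726/0.0269 = -2.70.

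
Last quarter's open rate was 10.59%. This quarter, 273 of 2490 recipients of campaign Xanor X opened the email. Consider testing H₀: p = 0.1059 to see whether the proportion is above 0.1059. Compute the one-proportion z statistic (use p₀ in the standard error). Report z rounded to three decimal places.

z = 0.606

p̂ = 273/2490 = 0.10964.
SE = √(p₀(1−p₀)/n) = √(0.094685/2490) = 0.00617.
z = (0.10964 − 0.1059)/0.00617 = 0.00374/0.00617 = 0.606.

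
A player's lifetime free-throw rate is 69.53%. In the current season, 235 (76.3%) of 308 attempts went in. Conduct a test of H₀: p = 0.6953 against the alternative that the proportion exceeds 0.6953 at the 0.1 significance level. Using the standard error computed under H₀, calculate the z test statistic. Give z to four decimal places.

p̂ = 235/308 ≈ 0.762987.
SE = √(p₀(1−p₀)/n) = √(0.21186/308) = 0.026227.
z = (0.762987 − 0.6953)/0.026227 = 0.067687/0.026227 = 2.5808.
p-value = P(Z > 2.581) ≈ 0.0049. With α = 0.1, reject H₀.

z = 2.5808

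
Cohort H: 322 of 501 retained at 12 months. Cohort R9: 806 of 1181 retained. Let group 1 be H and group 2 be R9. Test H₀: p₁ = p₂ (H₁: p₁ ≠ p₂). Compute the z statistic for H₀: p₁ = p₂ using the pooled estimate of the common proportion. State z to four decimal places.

p̂₁ = 322/501 = 0.642715, p̂₂ = 806/1181 = 0.682472.
Pooled p̂ = (322+806)/(501+1181) = 1128/1682 = 0.670630.
SE = √(0.220885 × 0.00284275) = 0.025058.
z = (0.642715 − 0.682472)/0.025058 = -0.039757/0.025058 = -1.5866.
Two-sided p-value ≈ 2·Φ(−1.587) = 0.1126.

z = -1.5866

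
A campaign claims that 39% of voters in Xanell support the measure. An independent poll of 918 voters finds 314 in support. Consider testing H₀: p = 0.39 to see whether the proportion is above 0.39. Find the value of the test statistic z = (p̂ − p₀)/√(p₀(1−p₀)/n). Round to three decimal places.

z = -2.979

p̂ = 314/918 ≈ 0.342048.
SE = √(p₀(1−p₀)/n) = √(0.2379/918) = 0.016098.
z = (0.342048 − 0.39)/0.016098 = -0.047952/0.016098 = -2.979.
p-value = P(Z > -2.979) ≈ 0.9986.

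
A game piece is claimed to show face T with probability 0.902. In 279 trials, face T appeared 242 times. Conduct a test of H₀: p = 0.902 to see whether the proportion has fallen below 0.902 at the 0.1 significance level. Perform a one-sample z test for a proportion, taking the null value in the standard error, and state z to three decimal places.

z = -1.945

p̂ = 242/279 ≈ 0.86738.
Under H₀, SE = √(0.902·0.098/279) = √(0.000316832) = 0.01780.
z = (0.86738 − 0.902)/0.01780 = -0.03462/0.01780 = -1.945.
p-value = P(Z < -1.945) ≈ 0.0259; since p < α = 0.1, reject H₀.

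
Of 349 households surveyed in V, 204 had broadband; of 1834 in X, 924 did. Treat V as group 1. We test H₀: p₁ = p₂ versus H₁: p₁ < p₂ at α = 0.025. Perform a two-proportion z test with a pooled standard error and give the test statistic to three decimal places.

p̂₁ = 204/349 ≈ 0.58453, p̂₂ = 924/1834 ≈ 0.50382.
Pooled p̂ = (204+924)/(349+1834) = 1128/2183 = 0.51672.
SE = √(p̂(1−p̂)(1/n₁+1/n₂)) = √(0.51672·0.48328·0.00341059) = √(0.000851693) = 0.02918.
z = (0.58453 − 0.50382)/0.02918 = 0.08071/0.02918 = 2.766.
p-value = P(Z < 2.766) ≈ 0.9972. With α = 0.025, fail to reject H₀.

z = 2.766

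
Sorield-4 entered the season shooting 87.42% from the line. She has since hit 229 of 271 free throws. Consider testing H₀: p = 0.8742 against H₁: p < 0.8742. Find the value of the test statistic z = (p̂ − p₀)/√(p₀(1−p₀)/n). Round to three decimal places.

p̂ = 229/271 ≈ 0.84502.
Under H₀, SE = √(0.8742·0.1258/271) = √(0.000405809) = 0.02014.
z = (0.84502 − 0.8742)/0.02014 = -0.02918/0.02014 = -1.449.
p-value = P(Z < -1.449) ≈ 0.0737.

z = -1.449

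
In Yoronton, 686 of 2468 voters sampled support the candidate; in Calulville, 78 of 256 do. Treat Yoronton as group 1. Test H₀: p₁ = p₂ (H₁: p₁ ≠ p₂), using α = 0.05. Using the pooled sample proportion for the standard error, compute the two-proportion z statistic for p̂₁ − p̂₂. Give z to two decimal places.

p̂₁ = 686/2468 = 0.2780, p̂₂ = 78/256 = 0.3047.
Pooled p̂ = (686+78)/(2468+256) = 764/2724 = 0.2805.
SE = √(p̂(1−p̂)(1/n₁+1/n₂)) = √(0.2805·0.7195·0.00431144) = √(0.000870076) = 0.0295.
z = (0.2780 − 0.3047)/0.0295 = -0.0267/0.0295 = -0.91.
p-value = 2·P(Z > 0.906) ≈ 0.3648. With α = 0.05, fail to reject H₀.

z = -0.91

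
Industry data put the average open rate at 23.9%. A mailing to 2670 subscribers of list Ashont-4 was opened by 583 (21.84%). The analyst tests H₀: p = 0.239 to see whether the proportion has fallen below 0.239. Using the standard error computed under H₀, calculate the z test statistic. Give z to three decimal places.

z = -2.502

p̂ = 583/2670 = 0.218352.
Standard error under H₀: √(0.239×0.761/2670) = 0.008253.
z = (0.218352 − 0.239)/0.008253 = -0.020648/0.008253 = -2.502.
p-value = P(Z < -2.502) ≈ 0.0062.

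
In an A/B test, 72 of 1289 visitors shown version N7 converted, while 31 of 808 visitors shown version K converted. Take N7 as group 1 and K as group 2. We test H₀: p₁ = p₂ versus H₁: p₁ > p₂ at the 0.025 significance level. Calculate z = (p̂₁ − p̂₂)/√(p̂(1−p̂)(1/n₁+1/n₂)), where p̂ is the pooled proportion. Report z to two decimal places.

p̂₁ = 72/1289 = 0.0559, p̂₂ = 31/808 = 0.0384.
Pooled p̂ = (72+31)/(1289+808) = 103/2097 = 0.0491.
SE = √(0.0467052 × 0.00201342) = 0.0097.
z = (0.0559 − 0.0384)/0.0097 = 0.0175/0.0097 = 1.80.
p-value = P(Z > 1.804) ≈ 0.0356; since p > α = 0.025, fail to reject H₀.

z = 1.80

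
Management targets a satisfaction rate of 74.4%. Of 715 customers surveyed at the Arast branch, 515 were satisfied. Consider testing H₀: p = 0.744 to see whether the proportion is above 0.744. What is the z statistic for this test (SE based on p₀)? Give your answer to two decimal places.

p̂ = 515/715 ≈ 0.7203.
Under H₀, SE = √(0.744·0.256/715) = √(0.000266383) = 0.0163.
z = (0.7203 − 0.744)/0.0163 = -0.0237/0.0163 = -1.45.
p-value = P(Z > -1.453) ≈ 0.9269.

z = -1.45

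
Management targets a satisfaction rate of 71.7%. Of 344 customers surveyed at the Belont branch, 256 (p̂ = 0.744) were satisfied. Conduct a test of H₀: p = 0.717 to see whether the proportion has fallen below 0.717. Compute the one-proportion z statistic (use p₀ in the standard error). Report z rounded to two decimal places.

p̂ = 256/344 = 0.7442.
Under H₀, SE = √(0.717·0.283/344) = √(0.000589858) = 0.0243.
z = (0.7442 − 0.717)/0.0243 = 0.0272/0.0243 = 1.12.
p-value = P(Z < 1.119) ≈ 0.8685.

z = 1.12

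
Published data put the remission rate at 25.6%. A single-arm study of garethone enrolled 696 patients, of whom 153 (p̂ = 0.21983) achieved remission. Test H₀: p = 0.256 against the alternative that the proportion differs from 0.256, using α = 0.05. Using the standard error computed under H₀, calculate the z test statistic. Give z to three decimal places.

p̂ = 153/696 ≈ 0.21983.
Standard error under H₀: √(0.256×0.744/696) = 0.01654.
z = (0.21983 − 0.256)/0.01654 = -0.03617/0.01654 = -2.187.
p-value = 2·P(Z > 2.187) ≈ 0.0288, so at α = 0.05 we reject H₀.

z = -2.187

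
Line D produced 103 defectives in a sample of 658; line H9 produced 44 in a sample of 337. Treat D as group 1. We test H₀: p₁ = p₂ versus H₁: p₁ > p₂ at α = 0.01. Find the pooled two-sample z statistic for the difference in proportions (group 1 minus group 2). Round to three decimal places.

p̂₁ = 103/658 = 0.15653, p̂₂ = 44/337 = 0.13056.
Pooled p̂ = (103+44)/(658+337) = 147/995 = 0.14774.
SE = √(p̂(1−p̂)(1/n₁+1/n₂)) = √(0.14774·0.85226·0.00448712) = √(0.000564982) = 0.02377.
z = (0.15653 − 0.13056)/0.02377 = 0.02597/0.02377 = 1.093.
p-value = P(Z > 1.093) ≈ 0.1373; since p > α = 0.01, fail to reject H₀.

z = 1.093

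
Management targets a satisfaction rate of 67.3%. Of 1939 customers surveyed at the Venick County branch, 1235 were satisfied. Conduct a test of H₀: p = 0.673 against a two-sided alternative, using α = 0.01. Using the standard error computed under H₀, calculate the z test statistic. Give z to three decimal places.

z = -3.386

p̂ = 1235/1939 ≈ 0.636926.
Standard error under H₀: √(0.673×0.327/1939) = 0.010654.
z = (0.636926 − 0.673)/0.010654 = -0.036074/0.010654 = -3.386.
p-value = 2·P(Z > 3.386) ≈ 0.0007. With α = 0.01, reject H₀.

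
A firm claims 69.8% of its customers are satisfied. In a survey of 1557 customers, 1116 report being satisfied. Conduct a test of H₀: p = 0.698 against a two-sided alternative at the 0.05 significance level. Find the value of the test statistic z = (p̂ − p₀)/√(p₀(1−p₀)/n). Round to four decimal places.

p̂ = 1116/1557 ≈ 0.7167630.
Under H₀, SE = √(0.698·0.302/1557) = √(0.000135386) = 0.0116355.
z = (0.7167630 − 0.698)/0.0116355 = 0.0187630/0.0116355 = 1.6126.
p-value = 2·P(Z > 1.613) ≈ 0.1068, so at α = 0.05 we fail to reject H₀.

z = 1.6126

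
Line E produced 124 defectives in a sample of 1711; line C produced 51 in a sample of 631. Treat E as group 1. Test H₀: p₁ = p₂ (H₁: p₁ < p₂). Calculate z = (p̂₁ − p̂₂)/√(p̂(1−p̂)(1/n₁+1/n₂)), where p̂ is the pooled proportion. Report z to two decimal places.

z = -0.68

p̂₁ = 124/1711 ≈ 0.0725, p̂₂ = 51/631 ≈ 0.0808.
Pooled p̂ = (124+51)/(1711+631) = 175/2342 = 0.0747.
SE = √(0.069139 × 0.00216924) = 0.0122.
z = (0.0725 − 0.0808)/0.0122 = -0.0083/0.0122 = -0.68.
p-value = P(Z < -0.682) ≈ 0.2476.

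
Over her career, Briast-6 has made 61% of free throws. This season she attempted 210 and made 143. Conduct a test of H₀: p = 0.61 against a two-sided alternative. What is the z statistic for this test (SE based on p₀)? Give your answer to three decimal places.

z = 2.108

p̂ = 143/210 = 0.68095.
Under H₀, SE = √(0.61·0.39/210) = √(0.00113286) = 0.03366.
z = (0.68095 − 0.61)/0.03366 = 0.07095/0.03366 = 2.108.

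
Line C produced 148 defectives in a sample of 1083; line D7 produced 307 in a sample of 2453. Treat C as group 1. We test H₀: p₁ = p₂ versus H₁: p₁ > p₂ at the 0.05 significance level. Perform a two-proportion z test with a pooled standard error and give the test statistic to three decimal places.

z = 0.942

p̂₁ = 148/1083 = 0.13666, p̂₂ = 307/2453 = 0.12515.
Pooled p̂ = (148+307)/(1083+2453) = 455/3536 = 0.12868.
SE = √(p̂(1−p̂)(1/n₁+1/n₂)) = √(0.12868·0.87132·0.00133103) = √(0.000149233) = 0.01222.
z = (0.13666 − 0.12515)/0.01222 = 0.01151/0.01222 = 0.942.
p-value = P(Z > 0.942) ≈ 0.1732. With α = 0.05, fail to reject H₀.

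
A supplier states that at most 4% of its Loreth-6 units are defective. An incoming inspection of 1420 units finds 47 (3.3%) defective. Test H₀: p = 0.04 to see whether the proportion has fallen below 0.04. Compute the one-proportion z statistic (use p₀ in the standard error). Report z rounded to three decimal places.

z = -1.327

p̂ = 47/1420 = 0.03310.
Standard error under H₀: √(0.04×0.96/1420) = 0.00520.
z = (0.03310 − 0.04)/0.00520 = -0.00690/0.00520 = -1.327.
p-value = P(Z < -1.327) ≈ 0.0922.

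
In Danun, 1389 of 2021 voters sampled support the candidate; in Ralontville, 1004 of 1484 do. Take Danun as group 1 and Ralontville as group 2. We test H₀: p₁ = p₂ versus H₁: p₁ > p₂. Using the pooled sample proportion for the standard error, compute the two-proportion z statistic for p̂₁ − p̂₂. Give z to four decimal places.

p̂₁ = 1389/2021 = 0.6872835, p̂₂ = 1004/1484 = 0.6765499.
Pooled p̂ = (1389+1004)/(2021+1484) = 2393/3505 = 0.6827389.
SE = √(p̂(1−p̂)(1/n₁+1/n₂)) = √(0.6827389·0.3172611·0.00116866) = √(0.000253139) = 0.0159103.
z = (0.6872835 − 0.6765499)/0.0159103 = 0.0107336/0.0159103 = 0.6746.
p-value = P(Z > 0.675) ≈ 0.2500.

z = 0.6746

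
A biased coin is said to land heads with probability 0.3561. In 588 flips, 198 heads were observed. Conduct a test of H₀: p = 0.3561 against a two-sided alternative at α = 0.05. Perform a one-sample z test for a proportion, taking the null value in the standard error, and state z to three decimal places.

p̂ = 198/588 = 0.33673.
Under H₀, SE = √(0.3561·0.6439/588) = √(0.000389954) = 0.01975.
z = (0.33673 − 0.3561)/0.01975 = -0.01937/0.01975 = -0.981.
Two-sided p-value ≈ 2·Φ(−0.981) = 0.3268, so at α = 0.05 we fail to reject H₀.

z = -0.981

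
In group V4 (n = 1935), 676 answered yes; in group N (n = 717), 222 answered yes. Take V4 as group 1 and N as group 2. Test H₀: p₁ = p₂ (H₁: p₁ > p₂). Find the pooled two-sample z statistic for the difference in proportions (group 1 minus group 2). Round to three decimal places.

p̂₁ = 676/1935 = 0.34935, p̂₂ = 222/717 = 0.30962.
Pooled p̂ = (676+222)/(1935+717) = 898/2652 = 0.33861.
SE = √(p̂(1−p̂)(1/n₁+1/n₂)) = √(0.33861·0.66139·0.0019115) = √(0.000428087) = 0.02069.
z = (0.34935 − 0.30962)/0.02069 = 0.03973/0.02069 = 1.920.

z = 1.920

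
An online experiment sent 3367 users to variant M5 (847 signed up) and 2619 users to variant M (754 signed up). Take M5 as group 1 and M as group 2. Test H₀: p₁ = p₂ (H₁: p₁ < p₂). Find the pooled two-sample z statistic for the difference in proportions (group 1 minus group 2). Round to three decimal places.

p̂₁ = 847/3367 = 0.251559, p̂₂ = 754/2619 = 0.287896.
Pooled p̂ = (847+754)/(3367+2619) = 1601/5986 = 0.267457.
SE = √(p̂(1−p̂)(1/n₁+1/n₂)) = √(0.267457·0.732543·0.000678825) = √(0.000132998) = 0.011532.
z = (0.251559 − 0.287896)/0.011532 = -0.036337/0.011532 = -3.151.
p-value = P(Z < -3.151) ≈ 0.0008.

z = -3.151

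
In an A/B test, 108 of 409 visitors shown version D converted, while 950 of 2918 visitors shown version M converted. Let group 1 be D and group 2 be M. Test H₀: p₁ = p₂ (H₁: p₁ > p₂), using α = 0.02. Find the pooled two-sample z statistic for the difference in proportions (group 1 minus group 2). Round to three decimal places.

z = -2.501

p̂₁ = 108/409 ≈ 0.26406, p̂₂ = 950/2918 ≈ 0.32557.
Pooled p̂ = (108+950)/(409+2918) = 1058/3327 = 0.31800.
SE = √(0.216878 × 0.00278769) = 0.02459.
z = (0.26406 − 0.32557)/0.02459 = -0.06151/0.02459 = -2.501.
p-value = P(Z > -2.501) ≈ 0.9938. With α = 0.02, fail to reject H₀.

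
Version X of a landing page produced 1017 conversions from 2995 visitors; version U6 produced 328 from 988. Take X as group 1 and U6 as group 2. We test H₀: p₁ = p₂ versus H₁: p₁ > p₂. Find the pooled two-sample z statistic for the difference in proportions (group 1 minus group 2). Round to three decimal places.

p̂₁ = 1017/2995 ≈ 0.33957, p̂₂ = 328/988 ≈ 0.33198.
Pooled p̂ = (1017+328)/(2995+988) = 1345/3983 = 0.33769.
SE = √(0.223654 × 0.00134604) = 0.01735.
z = (0.33957 − 0.33198)/0.01735 = 0.00759/0.01735 = 0.437.

z = 0.437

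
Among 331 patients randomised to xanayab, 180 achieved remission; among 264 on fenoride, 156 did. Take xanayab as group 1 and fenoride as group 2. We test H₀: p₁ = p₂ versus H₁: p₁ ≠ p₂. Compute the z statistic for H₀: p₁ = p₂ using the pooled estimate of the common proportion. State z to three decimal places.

z = -1.151

p̂₁ = 180/331 ≈ 0.54381, p̂₂ = 156/264 ≈ 0.59091.
Pooled p̂ = (180+156)/(331+264) = 336/595 = 0.56471.
SE = √(0.245813 × 0.00680903) = 0.04091.
z = (0.54381 − 0.59091)/0.04091 = -0.04710/0.04091 = -1.151.
p-value = 2·P(Z > 1.151) ≈ 0.2496.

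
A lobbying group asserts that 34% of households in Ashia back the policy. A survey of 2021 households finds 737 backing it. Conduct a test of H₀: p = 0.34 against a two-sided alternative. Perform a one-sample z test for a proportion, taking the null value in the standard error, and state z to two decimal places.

z = 2.34

p̂ = 737/2021 ≈ 0.36467.
Under H₀, SE = √(0.34·0.66/2021) = √(0.000111034) = 0.01054.
z = (0.36467 − 0.34)/0.01054 = 0.02467/0.01054 = 2.34.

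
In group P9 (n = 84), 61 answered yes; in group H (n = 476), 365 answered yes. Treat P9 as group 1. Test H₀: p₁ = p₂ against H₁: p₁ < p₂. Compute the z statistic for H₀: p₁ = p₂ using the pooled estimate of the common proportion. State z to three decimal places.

z = -0.804

p̂₁ = 61/84 = 0.726190, p̂₂ = 365/476 = 0.766807.
Pooled p̂ = (61+365)/(84+476) = 426/560 = 0.760714.
SE = √(p̂(1−p̂)(1/n₁+1/n₂)) = √(0.760714·0.239286·0.0140056) = √(0.00254941) = 0.050492.
z = (0.726190 − 0.766807)/0.050492 = -0.040617/0.050492 = -0.804.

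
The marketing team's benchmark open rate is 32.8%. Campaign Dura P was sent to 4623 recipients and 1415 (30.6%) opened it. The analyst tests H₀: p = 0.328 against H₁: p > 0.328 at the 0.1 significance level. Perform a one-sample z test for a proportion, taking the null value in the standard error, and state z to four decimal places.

p̂ = 1415/4623 = 0.306078.
SE = √(p₀(1−p₀)/n) = √(0.22042/4623) = 0.006905.
z = (0.306078 − 0.328)/0.006905 = -0.021922/0.006905 = -3.1748.
p-value = P(Z > -3.175) ≈ 0.9993. With α = 0.1, fail to reject H₀.

z = -3.1748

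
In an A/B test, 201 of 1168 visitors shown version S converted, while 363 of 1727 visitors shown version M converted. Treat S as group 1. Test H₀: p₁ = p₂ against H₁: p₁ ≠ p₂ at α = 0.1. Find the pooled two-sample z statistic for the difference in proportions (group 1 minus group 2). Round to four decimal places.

z = -2.5394

p̂₁ = 201/1168 = 0.1720890, p̂₂ = 363/1727 = 0.2101911.
Pooled p̂ = (201+363)/(1168+1727) = 564/2895 = 0.1948187.
SE = √(p̂(1−p̂)(1/n₁+1/n₂)) = √(0.1948187·0.8051813·0.0014352) = √(0.000225132) = 0.0150044.
z = (0.1720890 − 0.2101911)/0.0150044 = -0.0381021/0.0150044 = -2.5394.
p-value = 2·P(Z > 2.539) ≈ 0.0111; since p < α = 0.1, reject H₀.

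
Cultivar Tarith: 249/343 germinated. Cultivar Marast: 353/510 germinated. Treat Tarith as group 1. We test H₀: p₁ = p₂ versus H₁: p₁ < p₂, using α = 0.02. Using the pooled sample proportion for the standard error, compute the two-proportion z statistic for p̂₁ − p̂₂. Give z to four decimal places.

p̂₁ = 249/343 ≈ 0.725948, p̂₂ = 353/510 ≈ 0.692157.
Pooled p̂ = (249+353)/(343+510) = 602/853 = 0.705744.
SE = √(p̂(1−p̂)(1/n₁+1/n₂)) = √(0.705744·0.294256·0.00487624) = √(0.00101264) = 0.031822.
z = (0.725948 − 0.692157)/0.031822 = 0.033791/0.031822 = 1.0619.
p-value = P(Z < 1.062) ≈ 0.8559. With α = 0.02, fail to reject H₀.

z = 1.0619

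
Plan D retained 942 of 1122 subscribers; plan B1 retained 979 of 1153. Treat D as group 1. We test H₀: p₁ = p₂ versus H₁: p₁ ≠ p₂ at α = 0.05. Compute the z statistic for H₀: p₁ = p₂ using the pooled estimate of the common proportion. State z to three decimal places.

z = -0.626

p̂₁ = 942/1122 ≈ 0.83957, p̂₂ = 979/1153 ≈ 0.84909.
Pooled p̂ = (942+979)/(1122+1153) = 1921/2275 = 0.84440.
SE = √(0.131392 × 0.00175857) = 0.01520.
z = (0.83957 − 0.84909)/0.01520 = -0.00952/0.01520 = -0.626.
Two-sided p-value ≈ 2·Φ(−0.626) = 0.5313; since p > α = 0.05, fail to reject H₀.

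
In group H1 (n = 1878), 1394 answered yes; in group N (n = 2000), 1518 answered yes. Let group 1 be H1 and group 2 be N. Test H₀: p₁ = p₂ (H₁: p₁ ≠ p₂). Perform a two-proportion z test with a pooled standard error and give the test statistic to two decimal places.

p̂₁ = 1394/1878 = 0.7423, p̂₂ = 1518/2000 = 0.7590.
Pooled p̂ = (1394+1518)/(1878+2000) = 2912/3878 = 0.7509.
SE = √(p̂(1−p̂)(1/n₁+1/n₂)) = √(0.7509·0.2491·0.00103248) = √(0.000193123) = 0.0139.
z = (0.7423 − 0.7590)/0.0139 = -0.0167/0.0139 = -1.20.
p-value = 2·P(Z > 1.203) ≈ 0.2289.

z = -1.20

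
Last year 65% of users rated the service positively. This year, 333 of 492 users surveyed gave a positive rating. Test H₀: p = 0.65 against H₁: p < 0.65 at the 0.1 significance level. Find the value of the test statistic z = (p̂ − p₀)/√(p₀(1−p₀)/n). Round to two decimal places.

z = 1.25

p̂ = 333/492 = 0.6768.
Under H₀, SE = √(0.65·0.35/492) = √(0.000462398) = 0.0215.
z = (0.6768 − 0.65)/0.0215 = 0.0268/0.0215 = 1.25.
p-value = P(Z < 1.248) ≈ 0.8939; since p > α = 0.1, fail to reject H₀.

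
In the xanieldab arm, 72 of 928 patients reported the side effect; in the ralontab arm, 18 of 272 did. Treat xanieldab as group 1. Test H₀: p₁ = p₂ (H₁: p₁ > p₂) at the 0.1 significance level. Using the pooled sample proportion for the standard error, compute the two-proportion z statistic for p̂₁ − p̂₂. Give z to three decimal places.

p̂₁ = 72/928 ≈ 0.07759, p̂₂ = 18/272 ≈ 0.06618.
Pooled p̂ = (72+18)/(928+272) = 90/1200 = 0.07500.
SE = √(0.069375 × 0.00475406) = 0.01816.
z = (0.07759 − 0.06618)/0.01816 = 0.01141/0.01816 = 0.628.
p-value = P(Z > 0.628) ≈ 0.2649. With α = 0.1, fail to reject H₀.

z = 0.628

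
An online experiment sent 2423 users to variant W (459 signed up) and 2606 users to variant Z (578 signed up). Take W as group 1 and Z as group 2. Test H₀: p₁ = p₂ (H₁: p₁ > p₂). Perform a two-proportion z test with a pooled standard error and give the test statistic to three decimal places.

p̂₁ = 459/2423 ≈ 0.189435, p̂₂ = 578/2606 ≈ 0.221796.
Pooled p̂ = (459+578)/(2423+2606) = 1037/5029 = 0.206204.
SE = √(p̂(1−p̂)(1/n₁+1/n₂)) = √(0.206204·0.793796·0.000796441) = √(0.000130365) = 0.011418.
z = (0.189435 − 0.221796)/0.011418 = -0.032361/0.011418 = -2.834.

z = -2.834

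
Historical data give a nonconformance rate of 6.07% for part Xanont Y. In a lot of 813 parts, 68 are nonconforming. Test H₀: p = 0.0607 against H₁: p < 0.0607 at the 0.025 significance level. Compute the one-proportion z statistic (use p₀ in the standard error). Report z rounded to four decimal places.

z = 2.7394

p̂ = 68/813 ≈ 0.0836408.
Standard error under H₀: √(0.0607×0.9393/813) = 0.0083744.
z = (0.0836408 − 0.0607)/0.0083744 = 0.0229408/0.0083744 = 2.7394.
p-value = P(Z < 2.739) ≈ 0.9969. With α = 0.025, fail to reject H₀.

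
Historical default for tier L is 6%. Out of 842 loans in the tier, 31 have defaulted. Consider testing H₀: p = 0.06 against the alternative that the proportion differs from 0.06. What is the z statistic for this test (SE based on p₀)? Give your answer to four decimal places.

z = -2.8326

p̂ = 31/842 = 0.0368171.
SE = √(p₀(1−p₀)/n) = √(0.0564/842) = 0.0081843.
z = (0.0368171 − 0.06)/0.0081843 = -0.0231829/0.0081843 = -2.8326.
Two-sided p-value ≈ 2·Φ(−2.833) = 0.0046.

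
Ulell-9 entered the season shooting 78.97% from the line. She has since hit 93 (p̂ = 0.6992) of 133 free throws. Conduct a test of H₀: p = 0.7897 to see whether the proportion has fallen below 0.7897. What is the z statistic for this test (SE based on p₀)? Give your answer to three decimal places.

z = -2.560

p̂ = 93/133 ≈ 0.699248.
SE = √(p₀(1−p₀)/n) = √(0.16607/133) = 0.035337.
z = (0.699248 − 0.7897)/0.035337 = -0.090452/0.035337 = -2.560.
p-value = P(Z < -2.560) ≈ 0.0052.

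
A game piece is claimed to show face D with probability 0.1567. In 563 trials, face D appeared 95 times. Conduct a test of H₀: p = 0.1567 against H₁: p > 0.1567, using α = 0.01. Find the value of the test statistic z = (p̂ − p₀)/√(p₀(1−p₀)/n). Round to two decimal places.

p̂ = 95/563 = 0.16874.
Under H₀, SE = √(0.1567·0.8433/563) = √(0.000234716) = 0.01532.
z = (0.16874 − 0.1567)/0.01532 = 0.01204/0.01532 = 0.79.
p-value = P(Z > 0.786) ≈ 0.2160, so at α = 0.01 we fail to reject H₀.

z = 0.79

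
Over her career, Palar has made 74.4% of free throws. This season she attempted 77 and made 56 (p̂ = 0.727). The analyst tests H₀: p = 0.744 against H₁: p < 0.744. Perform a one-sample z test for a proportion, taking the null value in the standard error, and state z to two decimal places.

p̂ = 56/77 ≈ 0.7273.
Under H₀, SE = √(0.744·0.256/77) = √(0.00247356) = 0.0497.
z = (0.7273 − 0.744)/0.0497 = -0.0167/0.0497 = -0.34.
p-value = P(Z < -0.336) ≈ 0.3683.

z = -0.34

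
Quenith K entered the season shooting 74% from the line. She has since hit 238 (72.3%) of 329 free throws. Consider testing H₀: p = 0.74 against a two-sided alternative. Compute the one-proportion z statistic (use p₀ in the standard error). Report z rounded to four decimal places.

p̂ = 238/329 ≈ 0.723404.
Under H₀, SE = √(0.74·0.26/329) = √(0.000584802) = 0.024183.
z = (0.723404 − 0.74)/0.024183 = -0.016596/0.024183 = -0.6863.
p-value = 2·P(Z > 0.686) ≈ 0.4925.

z = -0.6863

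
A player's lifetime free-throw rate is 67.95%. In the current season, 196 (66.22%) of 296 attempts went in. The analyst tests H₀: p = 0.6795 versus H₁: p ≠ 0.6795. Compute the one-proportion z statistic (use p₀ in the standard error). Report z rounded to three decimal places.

z = -0.639

p̂ = 196/296 = 0.66216.
Standard error under H₀: √(0.6795×0.3205/296) = 0.02712.
z = (0.66216 − 0.6795)/0.02712 = -0.01734/0.02712 = -0.639.
p-value = 2·P(Z > 0.639) ≈ 0.5227.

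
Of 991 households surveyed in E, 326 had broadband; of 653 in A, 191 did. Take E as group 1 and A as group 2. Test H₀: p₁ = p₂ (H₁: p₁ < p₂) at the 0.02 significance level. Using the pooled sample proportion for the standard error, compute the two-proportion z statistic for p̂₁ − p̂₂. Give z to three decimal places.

z = 1.558

p̂₁ = 326/991 ≈ 0.32896, p̂₂ = 191/653 ≈ 0.29250.
Pooled p̂ = (326+191)/(991+653) = 517/1644 = 0.31448.
SE = √(0.215581 × 0.00254048) = 0.02340.
z = (0.32896 − 0.29250)/0.02340 = 0.03646/0.02340 = 1.558.
p-value = P(Z < 1.558) ≈ 0.9404, so at α = 0.02 we fail to reject H₀.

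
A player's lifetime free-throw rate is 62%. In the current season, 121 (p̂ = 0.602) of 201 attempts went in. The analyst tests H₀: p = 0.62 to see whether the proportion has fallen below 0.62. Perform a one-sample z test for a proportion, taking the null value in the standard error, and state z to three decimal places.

p̂ = 121/201 = 0.60199.
SE = √(p₀(1−p₀)/n) = √(0.2356/201) = 0.03424.
z = (0.60199 − 0.62)/0.03424 = -0.01801/0.03424 = -0.526.
p-value = P(Z < -0.526) ≈ 0.2994.

z = -0.526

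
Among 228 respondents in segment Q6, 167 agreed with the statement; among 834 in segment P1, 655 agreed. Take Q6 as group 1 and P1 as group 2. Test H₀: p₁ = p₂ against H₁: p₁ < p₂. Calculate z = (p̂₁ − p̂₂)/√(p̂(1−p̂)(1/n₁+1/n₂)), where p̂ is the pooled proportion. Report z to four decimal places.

p̂₁ = 167/228 ≈ 0.732456, p̂₂ = 655/834 ≈ 0.785372.
Pooled p̂ = (167+655)/(228+834) = 822/1062 = 0.774011.
SE = √(0.174918 × 0.00558501) = 0.031256.
z = (0.732456 − 0.785372)/0.031256 = -0.052916/0.031256 = -1.6930.

z = -1.6930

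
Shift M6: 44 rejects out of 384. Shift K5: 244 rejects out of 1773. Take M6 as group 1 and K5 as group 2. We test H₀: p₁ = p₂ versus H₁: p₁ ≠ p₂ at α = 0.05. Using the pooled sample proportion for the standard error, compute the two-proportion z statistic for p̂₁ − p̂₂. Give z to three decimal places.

p̂₁ = 44/384 ≈ 0.11458, p̂₂ = 244/1773 ≈ 0.13762.
Pooled p̂ = (44+244)/(384+1773) = 288/2157 = 0.13352.
SE = √(0.115692 × 0.00316818) = 0.01915.
z = (0.11458 − 0.13762)/0.01915 = -0.02304/0.01915 = -1.203.
p-value = 2·P(Z > 1.203) ≈ 0.2289; since p > α = 0.05, fail to reject H₀.

z = -1.203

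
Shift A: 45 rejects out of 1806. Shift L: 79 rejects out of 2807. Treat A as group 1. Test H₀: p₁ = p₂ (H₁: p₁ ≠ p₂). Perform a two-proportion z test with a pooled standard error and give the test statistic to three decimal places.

p̂₁ = 45/1806 ≈ 0.024917, p̂₂ = 79/2807 ≈ 0.028144.
Pooled p̂ = (45+79)/(1806+2807) = 124/4613 = 0.026881.
SE = √(0.026158 × 0.000909962) = 0.004879.
z = (0.024917 − 0.028144)/0.004879 = -0.003227/0.004879 = -0.661.
Two-sided p-value ≈ 2·Φ(−0.661) = 0.5083.

z = -0.661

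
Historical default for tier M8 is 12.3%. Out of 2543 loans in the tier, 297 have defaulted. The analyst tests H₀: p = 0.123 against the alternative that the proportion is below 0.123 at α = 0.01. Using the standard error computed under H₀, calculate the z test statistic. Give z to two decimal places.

z = -0.95

p̂ = 297/2543 ≈ 0.1168.
Under H₀, SE = √(0.123·0.877/2543) = √(4.24188e-05) = 0.0065.
z = (0.1168 − 0.123)/0.0065 = -0.0062/0.0065 = -0.95.
p-value = P(Z < -0.953) ≈ 0.1702, so at α = 0.01 we fail to reject H₀.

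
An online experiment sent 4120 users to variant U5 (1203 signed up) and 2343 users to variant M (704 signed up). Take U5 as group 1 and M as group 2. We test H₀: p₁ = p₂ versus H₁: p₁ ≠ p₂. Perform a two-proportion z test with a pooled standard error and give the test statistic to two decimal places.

p̂₁ = 1203/4120 ≈ 0.2920, p̂₂ = 704/2343 ≈ 0.3005.
Pooled p̂ = (1203+704)/(4120+2343) = 1907/6463 = 0.2951.
SE = √(p̂(1−p̂)(1/n₁+1/n₂)) = √(0.2951·0.7049·0.000669522) = √(0.000139261) = 0.0118.
z = (0.2920 − 0.3005)/0.0118 = -0.0085/0.0118 = -0.72.
Two-sided p-value ≈ 2·Φ(−0.719) = 0.4724.

z = -0.72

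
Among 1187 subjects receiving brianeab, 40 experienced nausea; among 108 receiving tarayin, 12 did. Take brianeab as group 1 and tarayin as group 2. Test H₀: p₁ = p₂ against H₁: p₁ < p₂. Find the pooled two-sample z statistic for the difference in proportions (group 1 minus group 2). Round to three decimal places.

z = -3.923

p̂₁ = 40/1187 = 0.03370, p̂₂ = 12/108 = 0.11111.
Pooled p̂ = (40+12)/(1187+108) = 52/1295 = 0.04015.
SE = √(0.0385421 × 0.0101017) = 0.01973.
z = (0.03370 − 0.11111)/0.01973 = -0.07741/0.01973 = -3.923.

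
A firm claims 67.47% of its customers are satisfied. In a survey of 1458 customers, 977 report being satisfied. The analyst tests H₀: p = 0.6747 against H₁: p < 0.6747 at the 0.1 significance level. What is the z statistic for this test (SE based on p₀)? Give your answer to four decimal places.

p̂ = 977/1458 = 0.6700960.
Under H₀, SE = √(0.6747·0.3253/1458) = √(0.000150535) = 0.0122693.
z = (0.6700960 − 0.6747)/0.0122693 = -0.0046040/0.0122693 = -0.3752.
p-value = P(Z < -0.375) ≈ 0.3537. With α = 0.1, fail to reject H₀.

z = -0.3752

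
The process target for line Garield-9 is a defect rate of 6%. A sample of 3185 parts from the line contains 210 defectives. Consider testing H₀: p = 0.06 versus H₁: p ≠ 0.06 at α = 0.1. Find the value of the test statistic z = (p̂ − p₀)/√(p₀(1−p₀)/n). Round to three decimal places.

p̂ = 210/3185 = 0.065934.
SE = √(p₀(1−p₀)/n) = √(0.0564/3185) = 0.004208.
z = (0.065934 − 0.06)/0.004208 = 0.005934/0.004208 = 1.410.
Two-sided p-value ≈ 2·Φ(−1.410) = 0.1585, so at α = 0.1 we fail to reject H₀.

z = 1.410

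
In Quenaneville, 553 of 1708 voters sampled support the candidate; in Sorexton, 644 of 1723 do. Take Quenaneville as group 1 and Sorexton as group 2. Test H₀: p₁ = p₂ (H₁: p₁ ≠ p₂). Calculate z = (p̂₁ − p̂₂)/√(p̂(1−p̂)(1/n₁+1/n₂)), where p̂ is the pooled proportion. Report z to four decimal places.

z = -3.0722

p̂₁ = 553/1708 ≈ 0.323770, p̂₂ = 644/1723 ≈ 0.373767.
Pooled p̂ = (553+644)/(1708+1723) = 1197/3431 = 0.348878.
SE = √(p̂(1−p̂)(1/n₁+1/n₂)) = √(0.348878·0.651122·0.00116586) = √(0.00026484) = 0.016274.
z = (0.323770 − 0.373767)/0.016274 = -0.049997/0.016274 = -3.0722.
Two-sided p-value ≈ 2·Φ(−3.072) = 0.0021.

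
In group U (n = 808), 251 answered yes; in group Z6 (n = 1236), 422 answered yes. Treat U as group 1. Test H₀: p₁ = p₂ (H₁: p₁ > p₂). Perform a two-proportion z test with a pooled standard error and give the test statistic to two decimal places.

z = -1.45

p̂₁ = 251/808 ≈ 0.3106, p̂₂ = 422/1236 ≈ 0.3414.
Pooled p̂ = (251+422)/(808+1236) = 673/2044 = 0.3293.
SE = √(p̂(1−p̂)(1/n₁+1/n₂)) = √(0.3293·0.6707·0.00204669) = √(0.000452003) = 0.0213.
z = (0.3106 − 0.3414)/0.0213 = -0.0308/0.0213 = -1.45.
p-value = P(Z > -1.448) ≈ 0.9262.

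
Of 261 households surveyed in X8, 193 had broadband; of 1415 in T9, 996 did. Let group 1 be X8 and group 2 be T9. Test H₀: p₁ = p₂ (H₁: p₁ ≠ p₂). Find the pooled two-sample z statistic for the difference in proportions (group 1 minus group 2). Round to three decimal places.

p̂₁ = 193/261 ≈ 0.73946, p̂₂ = 996/1415 ≈ 0.70389.
Pooled p̂ = (193+996)/(261+1415) = 1189/1676 = 0.70943.
SE = √(0.20614 × 0.00453813) = 0.03059.
z = (0.73946 − 0.70389)/0.03059 = 0.03557/0.03059 = 1.163.
p-value = 2·P(Z > 1.163) ≈ 0.2448.

z = 1.163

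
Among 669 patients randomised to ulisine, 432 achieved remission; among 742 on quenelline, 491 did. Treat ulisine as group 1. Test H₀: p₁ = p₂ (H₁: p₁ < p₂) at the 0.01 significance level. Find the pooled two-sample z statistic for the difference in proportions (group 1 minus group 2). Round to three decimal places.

p̂₁ = 432/669 ≈ 0.645740, p̂₂ = 491/742 ≈ 0.661725.
Pooled p̂ = (432+491)/(669+742) = 923/1411 = 0.654146.
SE = √(0.226239 × 0.00284248) = 0.025359.
z = (0.645740 − 0.661725)/0.025359 = -0.015985/0.025359 = -0.630.
p-value = P(Z < -0.630) ≈ 0.2642; since p > α = 0.01, fail to reject H₀.

z = -0.630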